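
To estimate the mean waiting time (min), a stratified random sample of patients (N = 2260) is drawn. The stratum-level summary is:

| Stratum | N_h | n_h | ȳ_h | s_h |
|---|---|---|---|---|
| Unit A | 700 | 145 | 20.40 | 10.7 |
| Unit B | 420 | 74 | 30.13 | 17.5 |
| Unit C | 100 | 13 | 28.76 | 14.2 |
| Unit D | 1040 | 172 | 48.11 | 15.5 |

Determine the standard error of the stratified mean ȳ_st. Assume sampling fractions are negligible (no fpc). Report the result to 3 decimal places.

SE(ȳ_st) ≈ 0.738

V̂(ȳ_st) = Σ W_h² s_h²/n_h, with W_h = N_h/N and N = 2260:
  stratum Unit A: (700/2260)²·10.7²/145 = 0.0757493
  stratum Unit B: (420/2260)²·17.5²/74 = 0.142931
  stratum Unit C: (100/2260)²·14.2²/13 = 0.030368
  stratum Unit D: (1040/2260)²·15.5²/172 = 0.295791
V̂(ȳ_st) = 0.544839
SE(ȳ_st) = √0.544839 = 0.738132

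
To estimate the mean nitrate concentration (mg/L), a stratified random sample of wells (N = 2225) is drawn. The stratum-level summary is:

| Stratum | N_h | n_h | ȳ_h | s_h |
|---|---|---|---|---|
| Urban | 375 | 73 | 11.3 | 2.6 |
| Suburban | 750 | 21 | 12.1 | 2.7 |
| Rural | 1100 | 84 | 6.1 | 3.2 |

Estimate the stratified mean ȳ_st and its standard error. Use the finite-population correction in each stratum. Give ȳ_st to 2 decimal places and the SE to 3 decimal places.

ȳ_st = Σ W_h ȳ_h = (375·11.3 + 750·12.1 + 1100·6.1)/2225 = 8.99888
V̂(ȳ_st) = Σ W_h² (1 − n_h/N_h) s_h²/n_h, with W_h = N_h/N and N = 2225:
  stratum Urban: (375/2225)²·(1 − 73/375)·2.6²/73 = 0.00211837
  stratum Suburban: (750/2225)²·(1 − 21/750)·2.7²/21 = 0.0383387
  stratum Rural: (1100/2225)²·(1 − 84/1100)·3.2²/84 = 0.0275199
V̂(ȳ_st) = 0.0679769
SE(ȳ_st) = √0.0679769 = 0.260724

ȳ_st ≈ 9.00, SE ≈ 0.261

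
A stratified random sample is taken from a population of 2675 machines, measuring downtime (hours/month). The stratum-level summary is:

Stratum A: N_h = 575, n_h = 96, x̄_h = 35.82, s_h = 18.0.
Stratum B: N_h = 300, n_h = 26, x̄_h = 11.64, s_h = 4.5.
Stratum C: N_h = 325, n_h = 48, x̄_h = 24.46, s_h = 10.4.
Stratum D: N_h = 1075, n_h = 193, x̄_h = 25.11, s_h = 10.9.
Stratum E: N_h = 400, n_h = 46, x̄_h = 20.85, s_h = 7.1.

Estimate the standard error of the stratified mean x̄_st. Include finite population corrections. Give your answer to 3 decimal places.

V̂(x̄_st) = Σ W_h² (1 − n_h/N_h) s_h²/n_h, with W_h = N_h/N and N = 2675:
  stratum A: (575/2675)²·(1 − 96/575)·18.0²/96 = 0.129906
  stratum B: (300/2675)²·(1 − 26/300)·4.5²/26 = 0.00894697
  stratum C: (325/2675)²·(1 − 48/325)·10.4²/48 = 0.0283492
  stratum D: (1075/2675)²·(1 − 193/1075)·10.9²/193 = 0.081569
  stratum E: (400/2675)²·(1 − 46/400)·7.1²/46 = 0.0216858
V̂(x̄_st) = 0.270457
SE(x̄_st) = √0.270457 = 0.520055

SE(x̄_st) ≈ 0.520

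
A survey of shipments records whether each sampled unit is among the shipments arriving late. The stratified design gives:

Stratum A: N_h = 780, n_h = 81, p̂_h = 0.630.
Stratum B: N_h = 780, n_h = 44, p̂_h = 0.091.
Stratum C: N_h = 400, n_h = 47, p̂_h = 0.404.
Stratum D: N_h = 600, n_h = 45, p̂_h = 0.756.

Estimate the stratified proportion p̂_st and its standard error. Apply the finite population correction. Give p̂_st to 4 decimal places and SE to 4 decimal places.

p̂_st ≈ 0.4600, SE ≈ 0.0271

N = 2560; stratum weights W_h = N_h/N.
p̂_st = Σ W_h p̂_h = (780·0.630 + 780·0.091 + 400·0.404 + 600·0.756)/2560 = 0.45999
V̂(p̂_st) = Σ W_h² (1 − n_h/N_h) p̂_h(1−p̂_h)/(n_h−1):
  stratum A: (780/2560)²·(1 − 81/780)·0.630·0.370/80 = 0.000242406
  stratum B: (780/2560)²·(1 − 44/780)·0.091·0.909/43 = 0.000168511
  stratum C: (400/2560)²·(1 − 47/400)·0.404·0.596/46 = 0.000112778
  stratum D: (600/2560)²·(1 − 45/600)·0.756·0.244/44 = 0.000213021
V̂(p̂_st) = 0.000736717; SE = √V̂ = 0.0271425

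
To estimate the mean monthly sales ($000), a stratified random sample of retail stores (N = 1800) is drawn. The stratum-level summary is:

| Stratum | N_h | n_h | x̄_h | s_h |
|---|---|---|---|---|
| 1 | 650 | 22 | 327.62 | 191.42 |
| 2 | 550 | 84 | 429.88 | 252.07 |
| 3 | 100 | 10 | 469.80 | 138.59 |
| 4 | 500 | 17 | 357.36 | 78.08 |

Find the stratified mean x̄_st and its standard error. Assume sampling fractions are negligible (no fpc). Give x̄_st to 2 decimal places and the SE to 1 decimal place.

x̄_st = Σ W_h x̄_h = (650·327.62 + 550·429.88 + 100·469.80 + 500·357.36)/1800 = 375.02611
V̂(x̄_st) = Σ W_h² s_h²/n_h, with W_h = N_h/N and N = 1800:
  stratum 1: (650/1800)²·191.42²/22 = 217.187
  stratum 2: (550/1800)²·252.07²/84 = 70.6226
  stratum 3: (100/1800)²·138.59²/10 = 5.92814
  stratum 4: (500/1800)²·78.08²/17 = 27.6711
V̂(x̄_st) = 321.409
SE(x̄_st) = √321.409 = 17.9279

x̄_st ≈ 375.03, SE ≈ 17.9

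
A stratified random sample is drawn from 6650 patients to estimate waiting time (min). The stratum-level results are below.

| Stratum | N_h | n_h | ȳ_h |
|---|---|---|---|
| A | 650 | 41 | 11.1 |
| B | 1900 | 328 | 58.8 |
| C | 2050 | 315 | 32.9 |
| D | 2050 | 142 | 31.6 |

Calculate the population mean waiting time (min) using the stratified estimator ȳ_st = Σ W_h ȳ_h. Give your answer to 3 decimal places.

N = Σ N_h = 6650. Stratum weights W_h = N_h/N.
ȳ_st = (650·11.1 + 1900·58.8 + 2050·32.9 + 2050·31.6) / 6650 = 37.76842

ȳ_st ≈ 37.768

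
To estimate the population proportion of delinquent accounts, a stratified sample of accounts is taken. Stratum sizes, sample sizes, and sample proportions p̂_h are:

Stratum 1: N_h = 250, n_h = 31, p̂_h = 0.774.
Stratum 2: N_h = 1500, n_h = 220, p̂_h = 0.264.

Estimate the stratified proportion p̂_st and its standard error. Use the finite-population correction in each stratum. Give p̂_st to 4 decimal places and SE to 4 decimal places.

N = 1750; stratum weights W_h = N_h/N.
p̂_st = Σ W_h p̂_h = (250·0.774 + 1500·0.264)/1750 = 0.33686
V̂(p̂_st) = Σ W_h² (1 − n_h/N_h) p̂_h(1−p̂_h)/(n_h−1):
  stratum 1: (250/1750)²·(1 − 31/250)·0.774·0.226/30 = 0.00010424
  stratum 2: (1500/1750)²·(1 − 220/1500)·0.264·0.736/219 = 0.000556241
V̂(p̂_st) = 0.000660481; SE = √V̂ = 0.0256998

p̂_st ≈ 0.3369, SE ≈ 0.0257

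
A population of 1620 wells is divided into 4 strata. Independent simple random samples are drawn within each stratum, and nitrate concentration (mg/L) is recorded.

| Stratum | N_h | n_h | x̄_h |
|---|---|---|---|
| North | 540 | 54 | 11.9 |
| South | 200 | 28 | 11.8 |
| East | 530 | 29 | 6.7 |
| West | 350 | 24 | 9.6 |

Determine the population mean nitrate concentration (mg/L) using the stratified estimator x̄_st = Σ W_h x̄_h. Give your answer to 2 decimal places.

x̄_st ≈ 9.69

N = Σ N_h = 1620. Stratum weights W_h = N_h/N.
x̄_st = (540·11.9 + 200·11.8 + 530·6.7 + 350·9.6) / 1620 = 9.6895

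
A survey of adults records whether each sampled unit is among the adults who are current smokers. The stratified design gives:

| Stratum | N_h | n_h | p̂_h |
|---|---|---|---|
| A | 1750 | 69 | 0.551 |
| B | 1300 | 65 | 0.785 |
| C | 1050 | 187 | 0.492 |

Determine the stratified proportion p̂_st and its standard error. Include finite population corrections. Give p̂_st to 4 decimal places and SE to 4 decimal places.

p̂_st ≈ 0.6101, SE ≈ 0.0310

N = 4100; stratum weights W_h = N_h/N.
p̂_st = Σ W_h p̂_h = (1750·0.551 + 1300·0.785 + 1050·0.492)/4100 = 0.61009
V̂(p̂_st) = Σ W_h² (1 − n_h/N_h) p̂_h(1−p̂_h)/(n_h−1):
  stratum A: (1750/4100)²·(1 − 69/1750)·0.551·0.449/68 = 0.000636689
  stratum B: (1300/4100)²·(1 − 65/1300)·0.785·0.215/64 = 0.000251867
  stratum C: (1050/4100)²·(1 − 187/1050)·0.492·0.508/186 = 7.2435e-05
V̂(p̂_st) = 0.00096099; SE = √V̂ = 0.0309998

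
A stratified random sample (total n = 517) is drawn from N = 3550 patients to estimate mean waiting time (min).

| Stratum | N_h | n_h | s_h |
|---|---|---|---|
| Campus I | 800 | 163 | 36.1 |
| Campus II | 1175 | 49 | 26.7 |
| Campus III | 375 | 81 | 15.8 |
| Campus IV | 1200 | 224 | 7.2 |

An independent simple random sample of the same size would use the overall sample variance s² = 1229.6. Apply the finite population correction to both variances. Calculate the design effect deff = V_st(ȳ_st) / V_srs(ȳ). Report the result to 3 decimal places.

V̂(ȳ_st) = Σ W_h² (1 − n_h/N_h) s_h²/n_h, with W_h = N_h/N and N = 3550:
  stratum Campus I: (800/3550)²·(1 − 163/800)·36.1²/163 = 0.323295
  stratum Campus II: (1175/3550)²·(1 − 49/1175)·26.7²/49 = 1.52738
  stratum Campus III: (375/3550)²·(1 − 81/375)·15.8²/81 = 0.0269619
  stratum Campus IV: (1200/3550)²·(1 − 224/1200)·7.2²/224 = 0.0215076
V_st = 1.89914
V_srs = (1 − 517/3550)·1229.6/517 = 2.03197
deff = V_st / V_srs = 1.89914/2.03197 = 0.9346

deff ≈ 0.935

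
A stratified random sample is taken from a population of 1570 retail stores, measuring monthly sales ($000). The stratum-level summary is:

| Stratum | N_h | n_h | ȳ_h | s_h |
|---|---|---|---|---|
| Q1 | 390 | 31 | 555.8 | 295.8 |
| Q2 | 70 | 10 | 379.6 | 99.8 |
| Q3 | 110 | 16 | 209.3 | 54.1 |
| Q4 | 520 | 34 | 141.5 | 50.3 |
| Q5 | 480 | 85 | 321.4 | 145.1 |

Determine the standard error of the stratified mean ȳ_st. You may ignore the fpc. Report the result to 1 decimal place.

SE(ȳ_st) ≈ 14.4

V̂(ȳ_st) = Σ W_h² s_h²/n_h, with W_h = N_h/N and N = 1570:
  stratum Q1: (390/1570)²·295.8²/31 = 174.166
  stratum Q2: (70/1570)²·99.8²/10 = 1.97997
  stratum Q3: (110/1570)²·54.1²/16 = 0.897967
  stratum Q4: (520/1570)²·50.3²/34 = 8.16328
  stratum Q5: (480/1570)²·145.1²/85 = 23.1526
V̂(ȳ_st) = 208.36
SE(ȳ_st) = √208.36 = 14.4347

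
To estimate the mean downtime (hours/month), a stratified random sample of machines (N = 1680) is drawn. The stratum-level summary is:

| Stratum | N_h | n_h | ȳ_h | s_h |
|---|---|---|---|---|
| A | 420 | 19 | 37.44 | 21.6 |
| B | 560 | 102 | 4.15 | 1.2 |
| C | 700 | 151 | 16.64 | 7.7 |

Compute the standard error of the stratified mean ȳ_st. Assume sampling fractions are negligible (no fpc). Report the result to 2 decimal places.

SE(ȳ_st) ≈ 1.27

V̂(ȳ_st) = Σ W_h² s_h²/n_h, with W_h = N_h/N and N = 1680:
  stratum A: (420/1680)²·21.6²/19 = 1.53474
  stratum B: (560/1680)²·1.2²/102 = 0.00156863
  stratum C: (700/1680)²·7.7²/151 = 0.0681682
V̂(ȳ_st) = 1.60447
SE(ȳ_st) = √1.60447 = 1.26668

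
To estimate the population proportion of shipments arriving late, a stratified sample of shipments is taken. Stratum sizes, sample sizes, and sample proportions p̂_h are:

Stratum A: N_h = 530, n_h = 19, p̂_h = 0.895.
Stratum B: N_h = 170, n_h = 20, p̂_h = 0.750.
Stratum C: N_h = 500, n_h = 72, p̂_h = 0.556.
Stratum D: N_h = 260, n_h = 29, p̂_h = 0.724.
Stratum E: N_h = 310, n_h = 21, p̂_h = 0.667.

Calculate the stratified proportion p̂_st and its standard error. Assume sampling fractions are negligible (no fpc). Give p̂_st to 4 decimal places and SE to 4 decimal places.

p̂_st ≈ 0.7203, SE ≈ 0.0365

N = 1770; stratum weights W_h = N_h/N.
p̂_st = Σ W_h p̂_h = (530·0.895 + 170·0.750 + 500·0.556 + 260·0.724 + 310·0.667)/1770 = 0.72026
V̂(p̂_st) = Σ W_h² p̂_h(1−p̂_h)/(n_h−1):
  stratum A: (530/1770)²·0.895·0.105/18 = 0.000468107
  stratum B: (170/1770)²·0.750·0.250/19 = 9.1033e-05
  stratum C: (500/1770)²·0.556·0.444/71 = 0.000277455
  stratum D: (260/1770)²·0.724·0.276/28 = 0.000153989
  stratum E: (310/1770)²·0.667·0.333/20 = 0.000340657
V̂(p̂_st) = 0.00133124; SE = √V̂ = 0.0364862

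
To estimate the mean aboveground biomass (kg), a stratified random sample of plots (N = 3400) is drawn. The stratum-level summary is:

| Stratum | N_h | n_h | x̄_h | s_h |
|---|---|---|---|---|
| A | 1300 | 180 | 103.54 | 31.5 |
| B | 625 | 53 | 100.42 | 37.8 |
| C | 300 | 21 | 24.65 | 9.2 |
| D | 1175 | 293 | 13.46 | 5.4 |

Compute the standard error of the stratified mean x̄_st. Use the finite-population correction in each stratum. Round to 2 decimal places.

V̂(x̄_st) = Σ W_h² (1 − n_h/N_h) s_h²/n_h, with W_h = N_h/N and N = 3400:
  stratum A: (1300/3400)²·(1 − 180/1300)·31.5²/180 = 0.694308
  stratum B: (625/3400)²·(1 − 53/625)·37.8²/53 = 0.833731
  stratum C: (300/3400)²·(1 − 21/300)·9.2²/21 = 0.0291826
  stratum D: (1175/3400)²·(1 − 293/1175)·5.4²/293 = 0.00892213
V̂(x̄_st) = 1.56614
SE(x̄_st) = √1.56614 = 1.25146

SE(x̄_st) ≈ 1.25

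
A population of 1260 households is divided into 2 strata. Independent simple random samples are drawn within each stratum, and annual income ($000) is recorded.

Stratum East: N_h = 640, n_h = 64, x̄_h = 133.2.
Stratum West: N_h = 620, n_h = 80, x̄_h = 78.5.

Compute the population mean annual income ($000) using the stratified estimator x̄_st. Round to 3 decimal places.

N = Σ N_h = 1260. Stratum weights W_h = N_h/N.
x̄_st = (640·133.2 + 620·78.5) / 1260 = 106.28413

x̄_st ≈ 106.284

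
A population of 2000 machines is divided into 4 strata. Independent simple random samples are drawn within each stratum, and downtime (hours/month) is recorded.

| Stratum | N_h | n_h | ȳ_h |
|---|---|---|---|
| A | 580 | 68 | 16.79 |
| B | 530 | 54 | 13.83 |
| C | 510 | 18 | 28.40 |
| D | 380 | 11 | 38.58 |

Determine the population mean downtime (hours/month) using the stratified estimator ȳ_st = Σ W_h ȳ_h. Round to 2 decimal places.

N = Σ N_h = 2000. Stratum weights W_h = N_h/N.
ȳ_st = (580·16.79 + 530·13.83 + 510·28.40 + 380·38.58) / 2000 = 23.1062

ȳ_st ≈ 23.11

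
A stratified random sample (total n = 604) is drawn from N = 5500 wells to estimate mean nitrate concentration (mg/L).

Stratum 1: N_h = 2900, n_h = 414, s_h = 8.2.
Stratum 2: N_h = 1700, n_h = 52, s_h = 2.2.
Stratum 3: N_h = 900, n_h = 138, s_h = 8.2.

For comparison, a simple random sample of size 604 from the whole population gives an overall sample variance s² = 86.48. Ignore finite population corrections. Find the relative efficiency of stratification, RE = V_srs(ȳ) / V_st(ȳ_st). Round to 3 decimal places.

V̂(ȳ_st) = Σ W_h² s_h²/n_h, with W_h = N_h/N and N = 5500:
  stratum 1: (2900/5500)²·8.2²/414 = 0.0451542
  stratum 2: (1700/5500)²·2.2²/52 = 0.00889231
  stratum 3: (900/5500)²·8.2²/138 = 0.0130469
V_st = 0.0670934
V_srs = s²/n = 86.48/604 = 0.143179
Relative efficiency = V_srs / V_st = 0.143179/0.0670934 = 2.1340

RE ≈ 2.134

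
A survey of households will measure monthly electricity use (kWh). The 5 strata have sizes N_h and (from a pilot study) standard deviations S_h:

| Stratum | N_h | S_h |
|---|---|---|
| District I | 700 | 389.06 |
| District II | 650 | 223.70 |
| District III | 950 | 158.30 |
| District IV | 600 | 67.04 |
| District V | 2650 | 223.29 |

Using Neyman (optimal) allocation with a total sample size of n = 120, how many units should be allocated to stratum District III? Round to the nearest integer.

Neyman allocation: n_h = n · N_h S_h / Σ N_i S_i, with n = 120.
  stratum District I: N_h·S_h = 700·389.06 = 272342.00
  stratum District II: N_h·S_h = 650·223.70 = 145405.00
  stratum District III: N_h·S_h = 950·158.30 = 150385.00
  stratum District IV: N_h·S_h = 600·67.04 = 40224.00
  stratum District V: N_h·S_h = 2650·223.29 = 591718.50
Σ N_h S_h = 1200074.50
n for stratum District III = 120·150385.00/1200074.50 = 15.038 → 15

15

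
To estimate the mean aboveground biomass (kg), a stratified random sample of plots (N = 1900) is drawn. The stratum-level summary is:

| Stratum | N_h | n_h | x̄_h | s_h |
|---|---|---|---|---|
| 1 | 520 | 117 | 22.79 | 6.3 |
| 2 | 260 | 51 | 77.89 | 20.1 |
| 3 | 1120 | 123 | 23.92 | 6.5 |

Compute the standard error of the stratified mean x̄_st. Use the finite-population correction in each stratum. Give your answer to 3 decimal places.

SE(x̄_st) ≈ 0.495

V̂(x̄_st) = Σ W_h² (1 − n_h/N_h) s_h²/n_h, with W_h = N_h/N and N = 1900:
  stratum 1: (520/1900)²·(1 − 117/520)·6.3²/117 = 0.0196923
  stratum 2: (260/1900)²·(1 − 51/260)·20.1²/51 = 0.119243
  stratum 3: (1120/1900)²·(1 − 123/1120)·6.5²/123 = 0.10625
V̂(x̄_st) = 0.245185
SE(x̄_st) = √0.245185 = 0.495162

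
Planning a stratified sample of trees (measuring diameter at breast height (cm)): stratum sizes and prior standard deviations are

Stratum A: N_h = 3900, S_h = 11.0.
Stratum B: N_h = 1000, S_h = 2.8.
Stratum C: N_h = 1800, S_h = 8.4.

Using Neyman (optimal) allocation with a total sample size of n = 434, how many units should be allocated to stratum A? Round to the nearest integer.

306

Neyman allocation: n_h = n · N_h S_h / Σ N_i S_i, with n = 434.
  stratum A: N_h·S_h = 3900·11.0 = 42900.00
  stratum B: N_h·S_h = 1000·2.8 = 2800.00
  stratum C: N_h·S_h = 1800·8.4 = 15120.00
Σ N_h S_h = 60820.00
n for stratum A = 434·42900.00/60820.00 = 306.126 → 306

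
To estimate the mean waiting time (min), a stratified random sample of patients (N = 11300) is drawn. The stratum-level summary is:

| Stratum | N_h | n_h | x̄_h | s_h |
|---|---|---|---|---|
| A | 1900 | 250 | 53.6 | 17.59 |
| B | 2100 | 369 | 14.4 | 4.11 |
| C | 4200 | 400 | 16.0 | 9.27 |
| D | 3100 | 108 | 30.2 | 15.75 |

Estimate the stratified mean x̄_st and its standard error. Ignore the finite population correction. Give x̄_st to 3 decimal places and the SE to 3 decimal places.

x̄_st = Σ W_h x̄_h = (1900·53.6 + 2100·14.4 + 4200·16.0 + 3100·30.2)/11300 = 25.92035
V̂(x̄_st) = Σ W_h² s_h²/n_h, with W_h = N_h/N and N = 11300:
  stratum A: (1900/11300)²·17.59²/250 = 0.0349898
  stratum B: (2100/11300)²·4.11²/369 = 0.00158103
  stratum C: (4200/11300)²·9.27²/400 = 0.0296784
  stratum D: (3100/11300)²·15.75²/108 = 0.172864
V̂(x̄_st) = 0.239113
SE(x̄_st) = √0.239113 = 0.488992

x̄_st ≈ 25.920, SE ≈ 0.489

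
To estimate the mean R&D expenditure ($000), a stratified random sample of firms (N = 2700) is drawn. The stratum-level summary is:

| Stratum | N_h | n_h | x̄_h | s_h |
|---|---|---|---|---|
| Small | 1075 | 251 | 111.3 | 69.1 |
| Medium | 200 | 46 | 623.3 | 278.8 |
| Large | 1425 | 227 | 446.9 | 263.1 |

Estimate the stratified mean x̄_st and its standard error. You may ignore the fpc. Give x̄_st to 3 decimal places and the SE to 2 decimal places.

x̄_st ≈ 326.348, SE ≈ 9.86

x̄_st = Σ W_h x̄_h = (1075·111.3 + 200·623.3 + 1425·446.9)/2700 = 326.34815
V̂(x̄_st) = Σ W_h² s_h²/n_h, with W_h = N_h/N and N = 2700:
  stratum Small: (1075/2700)²·69.1²/251 = 3.01559
  stratum Medium: (200/2700)²·278.8²/46 = 9.27172
  stratum Large: (1425/2700)²·263.1²/227 = 84.9411
V̂(x̄_st) = 97.2284
SE(x̄_st) = √97.2284 = 9.86045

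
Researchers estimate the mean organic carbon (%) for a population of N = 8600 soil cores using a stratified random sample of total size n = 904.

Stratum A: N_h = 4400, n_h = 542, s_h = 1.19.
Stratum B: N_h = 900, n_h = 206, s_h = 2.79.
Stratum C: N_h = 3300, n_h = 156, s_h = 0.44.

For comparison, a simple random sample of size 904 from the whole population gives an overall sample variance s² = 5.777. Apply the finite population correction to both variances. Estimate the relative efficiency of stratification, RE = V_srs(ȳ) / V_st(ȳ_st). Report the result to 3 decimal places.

V̂(ȳ_st) = Σ W_h² (1 − n_h/N_h) s_h²/n_h, with W_h = N_h/N and N = 8600:
  stratum A: (4400/8600)²·(1 − 542/4400)·1.19²/542 = 0.00059967
  stratum B: (900/8600)²·(1 − 206/900)·2.79²/206 = 0.000319114
  stratum C: (3300/8600)²·(1 − 156/3300)·0.44²/156 = 0.000174093
V_st = 0.00109288
V_srs = (1 − 904/8600)·5.777/904 = 0.00571874
Relative efficiency = V_srs / V_st = 0.00571874/0.00109288 = 5.2327

RE ≈ 5.233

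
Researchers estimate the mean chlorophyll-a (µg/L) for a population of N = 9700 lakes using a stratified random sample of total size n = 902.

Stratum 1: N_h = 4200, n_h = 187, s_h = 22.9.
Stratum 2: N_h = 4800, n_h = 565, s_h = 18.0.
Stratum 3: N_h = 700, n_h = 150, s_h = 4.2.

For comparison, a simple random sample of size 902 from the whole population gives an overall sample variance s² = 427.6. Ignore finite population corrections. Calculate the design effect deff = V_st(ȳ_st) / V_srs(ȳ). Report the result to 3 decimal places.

deff ≈ 1.407

V̂(ȳ_st) = Σ W_h² s_h²/n_h, with W_h = N_h/N and N = 9700:
  stratum 1: (4200/9700)²·22.9²/187 = 0.525756
  stratum 2: (4800/9700)²·18.0²/565 = 0.140422
  stratum 3: (700/9700)²·4.2²/150 = 0.000612435
V_st = 0.666791
V_srs = s²/n = 427.6/902 = 0.474058
deff = V_st / V_srs = 0.666791/0.474058 = 1.4066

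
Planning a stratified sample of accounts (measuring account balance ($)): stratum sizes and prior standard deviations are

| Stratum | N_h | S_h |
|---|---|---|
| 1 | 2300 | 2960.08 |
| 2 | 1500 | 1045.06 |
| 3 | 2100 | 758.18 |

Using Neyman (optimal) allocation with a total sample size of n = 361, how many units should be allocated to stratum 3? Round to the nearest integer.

Neyman allocation: n_h = n · N_h S_h / Σ N_i S_i, with n = 361.
  stratum 1: N_h·S_h = 2300·2960.08 = 6808184.00
  stratum 2: N_h·S_h = 1500·1045.06 = 1567590.00
  stratum 3: N_h·S_h = 2100·758.18 = 1592178.00
Σ N_h S_h = 9967952.00
n for stratum 3 = 361·1592178.00/9967952.00 = 57.662 → 58

58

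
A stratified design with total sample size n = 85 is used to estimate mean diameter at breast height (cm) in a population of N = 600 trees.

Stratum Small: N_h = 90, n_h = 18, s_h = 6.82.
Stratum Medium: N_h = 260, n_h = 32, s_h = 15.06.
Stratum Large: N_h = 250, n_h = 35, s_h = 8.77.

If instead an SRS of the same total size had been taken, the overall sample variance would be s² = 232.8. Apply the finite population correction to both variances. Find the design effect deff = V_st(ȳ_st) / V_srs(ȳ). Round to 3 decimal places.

V̂(ȳ_st) = Σ W_h² (1 − n_h/N_h) s_h²/n_h, with W_h = N_h/N and N = 600:
  stratum Small: (90/600)²·(1 − 18/90)·6.82²/18 = 0.0465124
  stratum Medium: (260/600)²·(1 − 32/260)·15.06²/32 = 1.16709
  stratum Large: (250/600)²·(1 − 35/250)·8.77²/35 = 0.328101
V_st = 1.54171
V_srs = (1 − 85/600)·232.8/85 = 2.35082
deff = V_st / V_srs = 1.54171/2.35082 = 0.6558

deff ≈ 0.656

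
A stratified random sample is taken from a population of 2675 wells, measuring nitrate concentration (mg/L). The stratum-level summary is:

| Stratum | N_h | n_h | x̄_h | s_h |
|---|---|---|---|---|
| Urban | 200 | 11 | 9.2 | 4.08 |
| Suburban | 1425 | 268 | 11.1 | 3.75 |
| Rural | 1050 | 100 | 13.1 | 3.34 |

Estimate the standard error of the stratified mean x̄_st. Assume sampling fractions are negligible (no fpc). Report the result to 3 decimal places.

SE(x̄_st) ≈ 0.201

V̂(x̄_st) = Σ W_h² s_h²/n_h, with W_h = N_h/N and N = 2675:
  stratum Urban: (200/2675)²·4.08²/11 = 0.00845941
  stratum Suburban: (1425/2675)²·3.75²/268 = 0.0148905
  stratum Rural: (1050/2675)²·3.34²/100 = 0.0171879
V̂(x̄_st) = 0.0405379
SE(x̄_st) = √0.0405379 = 0.20134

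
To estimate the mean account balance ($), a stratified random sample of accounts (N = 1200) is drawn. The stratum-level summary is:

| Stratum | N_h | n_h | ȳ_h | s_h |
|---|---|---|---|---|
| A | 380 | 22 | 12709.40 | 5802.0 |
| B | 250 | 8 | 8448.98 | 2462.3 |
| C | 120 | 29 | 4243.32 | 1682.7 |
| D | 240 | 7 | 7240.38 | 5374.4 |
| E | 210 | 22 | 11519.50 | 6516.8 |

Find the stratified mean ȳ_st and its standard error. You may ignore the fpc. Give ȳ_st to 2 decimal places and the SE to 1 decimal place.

ȳ_st = Σ W_h ȳ_h = (380·12709.40 + 250·8448.98 + 120·4243.32 + 240·7240.38 + 210·11519.50)/1200 = 9673.16800
V̂(ȳ_st) = Σ W_h² s_h²/n_h, with W_h = N_h/N and N = 1200:
  stratum A: (380/1200)²·5802.0²/22 = 153440
  stratum B: (250/1200)²·2462.3²/8 = 32893.5
  stratum C: (120/1200)²·1682.7²/29 = 976.372
  stratum D: (240/1200)²·5374.4²/7 = 165052
  stratum E: (210/1200)²·6516.8²/22 = 59118.3
V̂(ȳ_st) = 411480
SE(ȳ_st) = √411480 = 641.467

ȳ_st ≈ 9673.17, SE ≈ 641.5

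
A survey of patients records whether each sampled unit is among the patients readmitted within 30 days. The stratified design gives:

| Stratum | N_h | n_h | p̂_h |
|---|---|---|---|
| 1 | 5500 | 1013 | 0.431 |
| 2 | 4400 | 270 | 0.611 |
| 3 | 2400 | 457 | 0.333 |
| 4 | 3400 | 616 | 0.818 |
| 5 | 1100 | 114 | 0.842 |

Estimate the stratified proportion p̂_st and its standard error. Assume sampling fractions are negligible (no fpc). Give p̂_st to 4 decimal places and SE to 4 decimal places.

N = 16800; stratum weights W_h = N_h/N.
p̂_st = Σ W_h p̂_h = (5500·0.431 + 4400·0.611 + 2400·0.333 + 3400·0.818 + 1100·0.842)/16800 = 0.56937
V̂(p̂_st) = Σ W_h² p̂_h(1−p̂_h)/(n_h−1):
  stratum 1: (5500/16800)²·0.431·0.569/1012 = 2.59726e-05
  stratum 2: (4400/16800)²·0.611·0.389/269 = 6.06074e-05
  stratum 3: (2400/16800)²·0.333·0.667/456 = 9.94052e-06
  stratum 4: (3400/16800)²·0.818·0.182/615 = 9.91491e-06
  stratum 5: (1100/16800)²·0.842·0.158/113 = 5.04728e-06
V̂(p̂_st) = 0.000111483; SE = √V̂ = 0.0105585

p̂_st ≈ 0.5694, SE ≈ 0.0106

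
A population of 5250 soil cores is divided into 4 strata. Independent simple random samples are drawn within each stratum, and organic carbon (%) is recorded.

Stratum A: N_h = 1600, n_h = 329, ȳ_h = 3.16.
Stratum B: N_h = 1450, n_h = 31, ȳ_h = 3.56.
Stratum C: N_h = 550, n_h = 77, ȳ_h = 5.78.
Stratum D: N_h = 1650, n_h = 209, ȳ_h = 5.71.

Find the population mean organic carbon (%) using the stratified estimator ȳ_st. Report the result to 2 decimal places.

ȳ_st ≈ 4.35

N = Σ N_h = 5250. Stratum weights W_h = N_h/N.
ȳ_st = (1600·3.16 + 1450·3.56 + 550·5.78 + 1650·5.71) / 5250 = 4.3464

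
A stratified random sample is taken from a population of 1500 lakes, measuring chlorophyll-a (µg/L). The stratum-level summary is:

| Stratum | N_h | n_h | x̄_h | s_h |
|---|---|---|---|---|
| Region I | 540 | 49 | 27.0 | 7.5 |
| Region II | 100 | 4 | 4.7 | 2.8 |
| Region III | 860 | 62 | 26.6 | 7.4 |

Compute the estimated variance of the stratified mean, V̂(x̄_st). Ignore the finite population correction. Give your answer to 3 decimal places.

V̂(x̄_st) ≈ 0.448

V̂(x̄_st) = Σ W_h² s_h²/n_h, with W_h = N_h/N and N = 1500:
  stratum Region I: (540/1500)²·7.5²/49 = 0.148776
  stratum Region II: (100/1500)²·2.8²/4 = 0.00871111
  stratum Region III: (860/1500)²·7.4²/62 = 0.290326
V̂(x̄_st) = 0.447813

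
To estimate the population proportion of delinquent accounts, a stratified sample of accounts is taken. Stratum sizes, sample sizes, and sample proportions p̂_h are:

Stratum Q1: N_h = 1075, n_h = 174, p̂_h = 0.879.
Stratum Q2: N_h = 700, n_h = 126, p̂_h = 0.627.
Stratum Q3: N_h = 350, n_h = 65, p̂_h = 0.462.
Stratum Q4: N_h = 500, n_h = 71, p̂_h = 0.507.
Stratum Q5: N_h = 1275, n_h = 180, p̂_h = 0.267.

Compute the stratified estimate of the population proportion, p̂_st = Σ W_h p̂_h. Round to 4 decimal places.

p̂_st ≈ 0.5486

N = 3900; stratum weights W_h = N_h/N.
p̂_st = Σ W_h p̂_h = (1075·0.879 + 700·0.627 + 350·0.462 + 500·0.507 + 1275·0.267)/3900 = 0.54858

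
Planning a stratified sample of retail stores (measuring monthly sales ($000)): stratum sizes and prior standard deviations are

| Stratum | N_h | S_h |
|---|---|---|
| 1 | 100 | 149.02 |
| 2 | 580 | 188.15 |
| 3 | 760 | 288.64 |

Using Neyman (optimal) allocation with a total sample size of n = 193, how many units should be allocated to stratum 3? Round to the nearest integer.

123

Neyman allocation: n_h = n · N_h S_h / Σ N_i S_i, with n = 193.
  stratum 1: N_h·S_h = 100·149.02 = 14902.00
  stratum 2: N_h·S_h = 580·188.15 = 109127.00
  stratum 3: N_h·S_h = 760·288.64 = 219366.40
Σ N_h S_h = 343395.40
n for stratum 3 = 193·219366.40/343395.40 = 123.291 → 123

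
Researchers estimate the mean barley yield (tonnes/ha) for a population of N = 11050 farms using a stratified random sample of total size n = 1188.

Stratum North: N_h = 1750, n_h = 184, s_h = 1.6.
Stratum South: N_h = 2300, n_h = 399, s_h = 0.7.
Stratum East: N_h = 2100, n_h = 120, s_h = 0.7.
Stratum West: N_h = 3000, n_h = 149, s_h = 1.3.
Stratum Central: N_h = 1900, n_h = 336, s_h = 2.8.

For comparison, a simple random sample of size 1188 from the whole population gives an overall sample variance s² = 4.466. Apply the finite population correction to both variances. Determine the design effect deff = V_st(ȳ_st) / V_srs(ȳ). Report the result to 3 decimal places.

deff ≈ 0.554

V̂(ȳ_st) = Σ W_h² (1 − n_h/N_h) s_h²/n_h, with W_h = N_h/N and N = 11050:
  stratum North: (1750/11050)²·(1 − 184/1750)·1.6²/184 = 0.000312268
  stratum South: (2300/11050)²·(1 − 399/2300)·0.7²/399 = 4.39753e-05
  stratum East: (2100/11050)²·(1 − 120/2100)·0.7²/120 = 0.000139051
  stratum West: (3000/11050)²·(1 − 149/3000)·1.3²/149 = 0.000794501
  stratum Central: (1900/11050)²·(1 − 336/1900)·2.8²/336 = 0.000567862
V_st = 0.00185766
V_srs = (1 − 1188/11050)·4.466/1188 = 0.0033551
deff = V_st / V_srs = 0.00185766/0.0033551 = 0.5537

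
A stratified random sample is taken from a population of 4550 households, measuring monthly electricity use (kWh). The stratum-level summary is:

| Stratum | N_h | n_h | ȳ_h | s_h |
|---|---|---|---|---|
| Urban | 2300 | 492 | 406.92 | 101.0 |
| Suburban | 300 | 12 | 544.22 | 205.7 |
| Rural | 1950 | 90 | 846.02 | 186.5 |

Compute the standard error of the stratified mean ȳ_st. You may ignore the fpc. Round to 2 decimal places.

V̂(ȳ_st) = Σ W_h² s_h²/n_h, with W_h = N_h/N and N = 4550:
  stratum Urban: (2300/4550)²·101.0²/492 = 5.29798
  stratum Suburban: (300/4550)²·205.7²/12 = 15.3288
  stratum Rural: (1950/4550)²·186.5²/90 = 70.9842
V̂(ȳ_st) = 91.6109
SE(ȳ_st) = √91.6109 = 9.57136

SE(ȳ_st) ≈ 9.57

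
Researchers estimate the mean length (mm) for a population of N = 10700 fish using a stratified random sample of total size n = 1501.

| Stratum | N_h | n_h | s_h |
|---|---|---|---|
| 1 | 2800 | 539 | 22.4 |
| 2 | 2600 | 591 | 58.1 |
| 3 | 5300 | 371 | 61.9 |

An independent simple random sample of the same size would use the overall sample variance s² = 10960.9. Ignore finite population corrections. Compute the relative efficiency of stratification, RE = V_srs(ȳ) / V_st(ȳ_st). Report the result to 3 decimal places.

V̂(ȳ_st) = Σ W_h² s_h²/n_h, with W_h = N_h/N and N = 10700:
  stratum 1: (2800/10700)²·22.4²/539 = 0.0637464
  stratum 2: (2600/10700)²·58.1²/591 = 0.337244
  stratum 3: (5300/10700)²·61.9²/371 = 2.53391
V_st = 2.9349
V_srs = s²/n = 10960.9/1501 = 7.3024
Relative efficiency = V_srs / V_st = 7.3024/2.9349 = 2.4881

RE ≈ 2.488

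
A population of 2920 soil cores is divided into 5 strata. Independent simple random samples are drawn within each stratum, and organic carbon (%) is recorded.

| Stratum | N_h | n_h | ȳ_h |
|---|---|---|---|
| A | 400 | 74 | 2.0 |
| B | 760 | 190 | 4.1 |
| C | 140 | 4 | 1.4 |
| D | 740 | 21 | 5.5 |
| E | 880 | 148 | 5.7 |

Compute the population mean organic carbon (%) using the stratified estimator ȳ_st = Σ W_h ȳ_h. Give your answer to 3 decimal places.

ȳ_st ≈ 4.520

N = Σ N_h = 2920. Stratum weights W_h = N_h/N.
ȳ_st = (400·2.0 + 760·4.1 + 140·1.4 + 740·5.5 + 880·5.7) / 2920 = 4.51986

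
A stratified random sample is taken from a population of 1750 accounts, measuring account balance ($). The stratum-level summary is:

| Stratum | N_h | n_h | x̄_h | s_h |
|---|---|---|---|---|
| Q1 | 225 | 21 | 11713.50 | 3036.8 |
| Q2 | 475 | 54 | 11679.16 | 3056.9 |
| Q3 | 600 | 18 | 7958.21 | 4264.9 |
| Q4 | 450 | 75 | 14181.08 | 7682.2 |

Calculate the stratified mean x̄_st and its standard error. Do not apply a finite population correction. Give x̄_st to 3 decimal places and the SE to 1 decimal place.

x̄_st ≈ 11051.172, SE ≈ 436.8

x̄_st = Σ W_h x̄_h = (225·11713.50 + 475·11679.16 + 600·7958.21 + 450·14181.08)/1750 = 11051.17171
V̂(x̄_st) = Σ W_h² s_h²/n_h, with W_h = N_h/N and N = 1750:
  stratum Q1: (225/1750)²·3036.8²/21 = 7259.42
  stratum Q2: (475/1750)²·3056.9²/54 = 12749.1
  stratum Q3: (600/1750)²·4264.9²/18 = 118788
  stratum Q4: (450/1750)²·7682.2²/75 = 52030.6
V̂(x̄_st) = 190827
SE(x̄_st) = √190827 = 436.837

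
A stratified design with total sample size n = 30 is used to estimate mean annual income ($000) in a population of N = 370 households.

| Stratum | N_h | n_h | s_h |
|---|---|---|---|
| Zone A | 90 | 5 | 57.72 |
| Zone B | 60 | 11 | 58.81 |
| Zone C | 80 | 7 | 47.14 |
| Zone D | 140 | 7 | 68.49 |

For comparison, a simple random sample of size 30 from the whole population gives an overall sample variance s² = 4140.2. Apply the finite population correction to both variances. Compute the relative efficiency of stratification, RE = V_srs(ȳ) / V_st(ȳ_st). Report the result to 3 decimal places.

V̂(ȳ_st) = Σ W_h² (1 − n_h/N_h) s_h²/n_h, with W_h = N_h/N and N = 370:
  stratum Zone A: (90/370)²·(1 − 5/90)·57.72²/5 = 37.2341
  stratum Zone B: (60/370)²·(1 − 11/60)·58.81²/11 = 6.75233
  stratum Zone C: (80/370)²·(1 − 7/80)·47.14²/7 = 13.5422
  stratum Zone D: (140/370)²·(1 − 7/140)·68.49²/7 = 91.1449
V_st = 148.674
V_srs = (1 − 30/370)·4140.2/30 = 126.817
Relative efficiency = V_srs / V_st = 126.817/148.674 = 0.8530

RE ≈ 0.853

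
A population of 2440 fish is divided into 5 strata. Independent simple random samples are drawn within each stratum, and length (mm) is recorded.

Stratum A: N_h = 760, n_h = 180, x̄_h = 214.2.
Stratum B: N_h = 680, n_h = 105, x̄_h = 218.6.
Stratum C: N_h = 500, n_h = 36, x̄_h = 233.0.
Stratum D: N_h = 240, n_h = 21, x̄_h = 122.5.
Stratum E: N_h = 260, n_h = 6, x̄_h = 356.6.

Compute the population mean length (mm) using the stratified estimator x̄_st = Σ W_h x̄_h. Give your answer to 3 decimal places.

N = Σ N_h = 2440. Stratum weights W_h = N_h/N.
x̄_st = (760·214.2 + 680·218.6 + 500·233.0 + 240·122.5 + 260·356.6) / 2440 = 225.43279

x̄_st ≈ 225.433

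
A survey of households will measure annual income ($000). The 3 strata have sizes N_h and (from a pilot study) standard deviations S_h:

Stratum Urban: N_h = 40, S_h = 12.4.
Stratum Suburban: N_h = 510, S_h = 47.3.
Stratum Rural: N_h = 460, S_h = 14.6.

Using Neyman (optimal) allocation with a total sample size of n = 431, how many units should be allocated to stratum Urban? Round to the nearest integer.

7

Neyman allocation: n_h = n · N_h S_h / Σ N_i S_i, with n = 431.
  stratum Urban: N_h·S_h = 40·12.4 = 496.00
  stratum Suburban: N_h·S_h = 510·47.3 = 24123.00
  stratum Rural: N_h·S_h = 460·14.6 = 6716.00
Σ N_h S_h = 31335.00
n for stratum Urban = 431·496.00/31335.00 = 6.822 → 7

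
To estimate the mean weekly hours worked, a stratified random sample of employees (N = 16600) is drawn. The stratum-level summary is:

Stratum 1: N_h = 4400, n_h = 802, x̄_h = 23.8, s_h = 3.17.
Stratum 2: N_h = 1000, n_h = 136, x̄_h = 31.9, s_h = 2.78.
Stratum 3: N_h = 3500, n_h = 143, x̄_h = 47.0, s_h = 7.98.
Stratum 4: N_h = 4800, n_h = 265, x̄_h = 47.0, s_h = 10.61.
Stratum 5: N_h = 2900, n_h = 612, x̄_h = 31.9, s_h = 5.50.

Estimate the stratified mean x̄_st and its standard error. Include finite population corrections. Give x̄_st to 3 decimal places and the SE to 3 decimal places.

x̄_st = Σ W_h x̄_h = (4400·23.8 + 1000·31.9 + 3500·47.0 + 4800·47.0 + 2900·31.9)/16600 = 37.30301
V̂(x̄_st) = Σ W_h² (1 − n_h/N_h) s_h²/n_h, with W_h = N_h/N and N = 16600:
  stratum 1: (4400/16600)²·(1 − 802/4400)·3.17²/802 = 0.00071985
  stratum 2: (1000/16600)²·(1 − 136/1000)·2.78²/136 = 0.000178176
  stratum 3: (3500/16600)²·(1 − 143/3500)·7.98²/143 = 0.0189877
  stratum 4: (4800/16600)²·(1 − 265/4800)·10.61²/265 = 0.0335573
  stratum 5: (2900/16600)²·(1 − 612/2900)·5.50²/612 = 0.00119018
V̂(x̄_st) = 0.0546332
SE(x̄_st) = √0.0546332 = 0.233738

x̄_st ≈ 37.303, SE ≈ 0.234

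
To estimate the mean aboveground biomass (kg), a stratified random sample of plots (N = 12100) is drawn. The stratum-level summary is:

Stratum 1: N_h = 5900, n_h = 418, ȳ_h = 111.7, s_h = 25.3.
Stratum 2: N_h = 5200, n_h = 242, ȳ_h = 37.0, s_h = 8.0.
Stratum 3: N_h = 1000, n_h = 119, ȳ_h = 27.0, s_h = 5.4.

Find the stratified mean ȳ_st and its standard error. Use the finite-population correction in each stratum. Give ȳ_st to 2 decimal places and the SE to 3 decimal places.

ȳ_st ≈ 72.60, SE ≈ 0.622

ȳ_st = Σ W_h ȳ_h = (5900·111.7 + 5200·37.0 + 1000·27.0)/12100 = 72.59752
V̂(ȳ_st) = Σ W_h² (1 − n_h/N_h) s_h²/n_h, with W_h = N_h/N and N = 12100:
  stratum 1: (5900/12100)²·(1 − 418/5900)·25.3²/418 = 0.338287
  stratum 2: (5200/12100)²·(1 − 242/5200)·8.0²/242 = 0.0465697
  stratum 3: (1000/12100)²·(1 − 119/1000)·5.4²/119 = 0.0014745
V̂(ȳ_st) = 0.386331
SE(ȳ_st) = √0.386331 = 0.621555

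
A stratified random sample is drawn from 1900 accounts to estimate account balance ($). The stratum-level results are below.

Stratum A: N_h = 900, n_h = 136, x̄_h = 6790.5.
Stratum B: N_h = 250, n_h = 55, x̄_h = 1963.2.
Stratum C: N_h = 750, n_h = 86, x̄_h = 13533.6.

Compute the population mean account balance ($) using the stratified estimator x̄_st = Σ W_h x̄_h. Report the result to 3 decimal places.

x̄_st ≈ 8817.079

N = Σ N_h = 1900. Stratum weights W_h = N_h/N.
x̄_st = (900·6790.5 + 250·1963.2 + 750·13533.6) / 1900 = 8817.07895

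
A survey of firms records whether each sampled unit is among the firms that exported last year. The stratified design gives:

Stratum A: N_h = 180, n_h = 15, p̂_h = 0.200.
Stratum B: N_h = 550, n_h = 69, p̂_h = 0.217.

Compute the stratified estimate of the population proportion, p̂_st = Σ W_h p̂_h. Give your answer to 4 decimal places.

p̂_st ≈ 0.2128

N = 730; stratum weights W_h = N_h/N.
p̂_st = Σ W_h p̂_h = (180·0.200 + 550·0.217)/730 = 0.21281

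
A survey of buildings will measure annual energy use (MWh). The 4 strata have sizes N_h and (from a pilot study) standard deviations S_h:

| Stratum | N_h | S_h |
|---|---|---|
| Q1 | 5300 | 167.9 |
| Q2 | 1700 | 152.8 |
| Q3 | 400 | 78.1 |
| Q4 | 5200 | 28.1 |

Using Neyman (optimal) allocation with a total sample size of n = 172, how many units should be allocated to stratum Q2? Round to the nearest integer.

34

Neyman allocation: n_h = n · N_h S_h / Σ N_i S_i, with n = 172.
  stratum Q1: N_h·S_h = 5300·167.9 = 889870.00
  stratum Q2: N_h·S_h = 1700·152.8 = 259760.00
  stratum Q3: N_h·S_h = 400·78.1 = 31240.00
  stratum Q4: N_h·S_h = 5200·28.1 = 146120.00
Σ N_h S_h = 1326990.00
n for stratum Q2 = 172·259760.00/1326990.00 = 33.669 → 34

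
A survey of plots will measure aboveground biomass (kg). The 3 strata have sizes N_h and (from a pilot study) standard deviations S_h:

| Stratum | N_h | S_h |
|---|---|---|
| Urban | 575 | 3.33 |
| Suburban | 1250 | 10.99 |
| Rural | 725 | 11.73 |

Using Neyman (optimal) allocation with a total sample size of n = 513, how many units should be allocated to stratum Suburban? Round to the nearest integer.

292

Neyman allocation: n_h = n · N_h S_h / Σ N_i S_i, with n = 513.
  stratum Urban: N_h·S_h = 575·3.33 = 1914.75
  stratum Suburban: N_h·S_h = 1250·10.99 = 13737.50
  stratum Rural: N_h·S_h = 725·11.73 = 8504.25
Σ N_h S_h = 24156.50
n for stratum Suburban = 513·13737.50/24156.50 = 291.737 → 292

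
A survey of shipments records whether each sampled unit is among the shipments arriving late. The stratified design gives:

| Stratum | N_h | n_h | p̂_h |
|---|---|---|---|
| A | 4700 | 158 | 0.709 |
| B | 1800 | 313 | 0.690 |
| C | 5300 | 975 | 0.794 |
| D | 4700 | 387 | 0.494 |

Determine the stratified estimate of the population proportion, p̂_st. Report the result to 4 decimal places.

p̂_st ≈ 0.6730

N = 16500; stratum weights W_h = N_h/N.
p̂_st = Σ W_h p̂_h = (4700·0.709 + 1800·0.690 + 5300·0.794 + 4700·0.494)/16500 = 0.67299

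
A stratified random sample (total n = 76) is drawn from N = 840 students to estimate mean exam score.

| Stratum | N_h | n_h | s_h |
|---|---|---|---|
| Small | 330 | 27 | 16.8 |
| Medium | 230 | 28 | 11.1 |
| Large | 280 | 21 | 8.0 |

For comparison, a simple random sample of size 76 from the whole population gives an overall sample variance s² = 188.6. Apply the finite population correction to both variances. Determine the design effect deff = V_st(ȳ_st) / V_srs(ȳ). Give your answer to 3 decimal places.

deff ≈ 0.923

V̂(ȳ_st) = Σ W_h² (1 − n_h/N_h) s_h²/n_h, with W_h = N_h/N and N = 840:
  stratum Small: (330/840)²·(1 − 27/330)·16.8²/27 = 1.48133
  stratum Medium: (230/840)²·(1 − 28/230)·11.1²/28 = 0.28974
  stratum Large: (280/840)²·(1 − 21/280)·8.0²/21 = 0.313228
V_st = 2.0843
V_srs = (1 − 76/840)·188.6/76 = 2.25706
deff = V_st / V_srs = 2.0843/2.25706 = 0.9235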